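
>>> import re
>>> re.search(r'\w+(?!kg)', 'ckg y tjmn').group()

The negative lookahead/lookbehind blocks any match where the forbidden context is present.
The match spans [0:3] → 'ckg'.

'ckg'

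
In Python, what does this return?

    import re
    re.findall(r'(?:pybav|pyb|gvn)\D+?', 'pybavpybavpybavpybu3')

['pybavp', 'pybavp']

Branches in `(...|...)` are attempted left-to-right; the first branch that allows the whole pattern to succeed is taken.
Walking the string: at [0:6] → 'pybavp'; at [10:16] → 'pybavp'.
Since nothing is captured, `findall` lists the 2 matched substrings directly.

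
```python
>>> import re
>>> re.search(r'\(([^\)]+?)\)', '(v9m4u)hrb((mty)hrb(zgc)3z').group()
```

'(v9m4u)'

The match spans [0:7] → '(v9m4u)'.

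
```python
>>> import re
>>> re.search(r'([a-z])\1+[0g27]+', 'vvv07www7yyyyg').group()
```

`\1` is not a pattern — it's the concrete string captured by group 1, re-applied verbatim.
The match spans [0:5] → 'vvv07'.

'vvv07'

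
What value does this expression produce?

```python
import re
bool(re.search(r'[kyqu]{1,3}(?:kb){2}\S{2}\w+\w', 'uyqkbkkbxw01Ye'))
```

False

This matches 1 to 3 of one of [kyqu]; then the literal 'kb' repeated 2 times, then exactly 2 of a non-whitespace character; then one or more of a word character, then a word character.
Unlike `match`, `search` isn't anchored — it looks for the pattern anywhere in the string.
Here nothing in the string fits, so the call returns None, and `bool(None)` is False.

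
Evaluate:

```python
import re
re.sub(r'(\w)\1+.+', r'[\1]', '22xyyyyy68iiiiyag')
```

After group 1 captures some text, `\1` only succeeds where that same text appears again.
Matches: at [0:17] → '22xyyyyy68iiiiyag'.
Each match is replaced using the text its own group 1 captured.

'[2]'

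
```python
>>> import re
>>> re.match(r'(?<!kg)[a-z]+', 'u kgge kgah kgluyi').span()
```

Because the assertion is negative and zero-width, positions next to the forbidden text are skipped.
`re.match` only tries the pattern at the start of the string.
The match spans [0:1] → 'u'.

(0, 1)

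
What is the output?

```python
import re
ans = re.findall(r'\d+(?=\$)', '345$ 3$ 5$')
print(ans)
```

['345', '3', '5']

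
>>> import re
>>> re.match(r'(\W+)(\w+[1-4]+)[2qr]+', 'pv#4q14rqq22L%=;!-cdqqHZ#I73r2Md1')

None

Pattern: one or more of a non-word character (captured); then one or more of a word character, then one or more of a character in [1-4] (captured); then one or more of one of [2qr].
`re.match` only tries the pattern at the start of the string.
Here position 0 doesn't satisfy it, so the call returns None.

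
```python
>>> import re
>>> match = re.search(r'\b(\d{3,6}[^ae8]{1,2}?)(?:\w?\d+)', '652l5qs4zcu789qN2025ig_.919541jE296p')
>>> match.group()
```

Pattern: a word boundary (`\b`, zero-width); then 3 to 6 of a digit, then 1 to 2 of any character except [ae8] (lazy) (captured); then optionally a word character, then one or more of a digit (non-capturing group).
The match spans [0:5] → '652l5'.

'652l5'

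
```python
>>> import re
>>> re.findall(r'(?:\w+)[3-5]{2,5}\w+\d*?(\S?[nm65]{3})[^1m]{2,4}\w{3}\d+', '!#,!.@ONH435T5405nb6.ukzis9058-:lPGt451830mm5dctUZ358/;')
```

['mm5']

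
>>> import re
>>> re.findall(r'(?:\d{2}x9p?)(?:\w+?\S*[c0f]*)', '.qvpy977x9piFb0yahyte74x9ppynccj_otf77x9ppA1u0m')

['77x9piFb0yahyte74x9ppynccj_otf77x9ppA1u0m']

Pattern: exactly 2 of a digit, then the literal 'x9', then optionally a literal 'p' (non-capturing group); then one or more of a word character (lazy), then zero or more of a non-whitespace character, then zero or more of one of [c0f] (non-capturing group).
Walking the string: at [6:47] → '77x9piFb0yahyte74x9ppynccj_otf77x9ppA1u0m'.
No capturing groups, so `findall` returns the 1 full match string.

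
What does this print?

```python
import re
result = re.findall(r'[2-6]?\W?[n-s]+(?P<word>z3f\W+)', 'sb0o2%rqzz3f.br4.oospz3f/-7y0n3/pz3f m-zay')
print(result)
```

One capturing group, so `findall` returns just the captured substring from each match — 2 in all.

['z3f/-', 'z3f ']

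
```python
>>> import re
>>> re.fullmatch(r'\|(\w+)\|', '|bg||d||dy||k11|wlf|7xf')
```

For `fullmatch`, every character of the input must be accounted for by the pattern.
Here the string isn't matched end-to-end, so the call returns None.

None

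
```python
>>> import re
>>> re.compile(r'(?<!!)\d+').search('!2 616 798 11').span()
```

Because the assertion is negative and zero-width, positions next to the forbidden text are skipped.
The match spans [3:6] → '616'.

(3, 6)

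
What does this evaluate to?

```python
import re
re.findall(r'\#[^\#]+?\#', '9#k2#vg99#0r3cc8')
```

['#k2#']

Walking the string: at [1:5] → '#k2#'.
No capturing groups, so `findall` returns the 1 full match string.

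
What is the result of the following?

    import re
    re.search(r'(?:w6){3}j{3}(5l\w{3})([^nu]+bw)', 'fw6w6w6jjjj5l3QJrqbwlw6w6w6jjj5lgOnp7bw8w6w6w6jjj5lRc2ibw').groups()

('5lgOn', 'p7bw8w6w6w6jjj5lRc2ibw')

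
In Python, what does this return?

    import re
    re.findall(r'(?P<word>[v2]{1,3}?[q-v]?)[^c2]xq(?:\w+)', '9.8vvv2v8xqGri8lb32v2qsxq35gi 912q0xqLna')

['vv2v', '2q']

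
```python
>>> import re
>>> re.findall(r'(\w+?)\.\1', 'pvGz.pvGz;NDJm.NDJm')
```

['pvGz', 'NDJm']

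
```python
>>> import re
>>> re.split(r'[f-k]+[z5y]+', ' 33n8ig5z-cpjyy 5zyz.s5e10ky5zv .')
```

[' 33n8', '-cp', ' 5zyz.s5e10', 'v .']

Splitting on the pattern gives 4 pieces.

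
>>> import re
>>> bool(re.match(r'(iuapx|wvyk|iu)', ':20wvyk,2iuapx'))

False

`match` is anchored at position 0; if the pattern doesn't fit there, it returns None.
Here position 0 doesn't satisfy it, so the call returns None, and `bool(None)` is False.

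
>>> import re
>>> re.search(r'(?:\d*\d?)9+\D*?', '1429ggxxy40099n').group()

'1429'

Pattern: zero or more of a digit, then optionally a digit (non-capturing group); then one or more of the literal '9', then zero or more of a non-digit (lazy).
The `?` after the quantifier makes it lazy — it takes as little as possible before letting the rest of the pattern try.
`re.search` scans for the first position where the pattern succeeds.
The match spans [0:4] → '1429'.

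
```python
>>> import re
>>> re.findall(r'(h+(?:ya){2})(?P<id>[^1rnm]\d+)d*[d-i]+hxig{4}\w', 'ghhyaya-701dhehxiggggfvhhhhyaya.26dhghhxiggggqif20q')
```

[('hhyaya', '-701'), ('hhhhyaya', '.26')]

The pattern matches one or more of a literal 'h', then the literal 'ya' repeated 2 times (captured); then any character except [1rnm], then one or more of a digit (captured as 'id'); then zero or more of the literal 'd', then one or more of a character in [d-i]; then the literal 'hxi', then exactly 4 of the literal 'g', then a word character.
Scanning left to right: at [1:22] match 'hhyaya-701dhehxiggggf', groups = ('hhyaya', '-701'); at [23:46] match 'hhhhyaya.26dhghhxiggggq', groups = ('hhhhyaya', '.26').
With 2 capturing groups, `findall` returns a 2-tuple per match.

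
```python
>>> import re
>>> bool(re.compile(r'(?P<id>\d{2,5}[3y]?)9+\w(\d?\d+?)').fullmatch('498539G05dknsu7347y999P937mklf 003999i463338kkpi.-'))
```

This matches 2 to 5 of a digit, then optionally one of [3y] (captured as 'id'); then one or more of the literal '9', then a word character; then optionally a digit, then one or more of a digit (lazy) (captured).
`fullmatch` succeeds only if the pattern covers the string from start to end.
Here the pattern can't cover the whole string, so the call returns None, and `bool(None)` is False.

False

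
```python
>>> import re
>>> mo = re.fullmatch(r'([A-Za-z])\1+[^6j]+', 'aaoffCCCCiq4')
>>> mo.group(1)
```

'a'

The match spans [0:12] → 'aaoffCCCCiq4'.
Captured: group 1 = 'a'.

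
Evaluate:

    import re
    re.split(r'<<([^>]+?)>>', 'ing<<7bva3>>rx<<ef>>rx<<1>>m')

Matches to split on: at [3:12] → '<<7bva3>>'; at [14:20] → '<<ef>>'; at [22:27] → '<<1>>'.
With a capturing group present, the delimiter's captured portion is kept in the result list.

['ing', '7bva3', 'rx', 'ef', 'rx', '1', 'm']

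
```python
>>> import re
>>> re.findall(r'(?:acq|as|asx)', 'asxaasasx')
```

['as', 'as', 'as']

Alternation isn't longest-match — the leftmost alternative that fits at this position is chosen.
Scanning left to right: at [0:2] → 'as'; at [4:6] → 'as'; at [6:8] → 'as'.
`findall` yields the raw match text (3 of them) because the pattern has no groups.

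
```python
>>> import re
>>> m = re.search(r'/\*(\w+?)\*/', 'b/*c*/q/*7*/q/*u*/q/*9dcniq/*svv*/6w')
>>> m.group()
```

'/*c*/'

The match spans [1:6] → '/*c*/'.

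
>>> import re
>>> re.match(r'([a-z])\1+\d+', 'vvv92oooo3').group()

`re.match` won't scan ahead — the pattern has to work from the very first character.
The match spans [0:5] → 'vvv92'.

'vvv92'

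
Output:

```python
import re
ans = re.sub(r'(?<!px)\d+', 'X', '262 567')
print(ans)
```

X X

A negative assertion filters positions out without eating any characters.
Matches: at [0:3] → '262'; at [4:7] → '567'.
`sub` substitutes 'X' at each match site.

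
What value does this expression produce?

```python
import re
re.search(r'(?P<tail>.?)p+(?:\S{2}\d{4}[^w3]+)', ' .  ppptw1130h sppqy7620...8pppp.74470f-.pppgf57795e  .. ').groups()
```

(' ',)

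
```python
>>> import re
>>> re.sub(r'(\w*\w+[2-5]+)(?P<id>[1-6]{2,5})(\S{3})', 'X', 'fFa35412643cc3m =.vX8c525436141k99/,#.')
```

Each match is replaced by 'X'.

'Xm =.X/,#.'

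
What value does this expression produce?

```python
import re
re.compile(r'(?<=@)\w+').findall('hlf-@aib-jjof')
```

Because the assertion is zero-width, the text it checks is not consumed and won't appear in the result.
Walking the string: at [5:8] → 'aib'.
`findall` yields the raw match text (1 of them) because the pattern has no groups.

['aib']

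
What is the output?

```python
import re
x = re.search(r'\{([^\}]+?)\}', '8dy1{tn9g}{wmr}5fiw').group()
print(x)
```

{tn9g}

The match spans [4:10] → '{tn9g}'.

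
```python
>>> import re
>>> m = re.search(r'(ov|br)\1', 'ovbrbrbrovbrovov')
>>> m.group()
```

A backreference is literal: `\1` must see the identical characters the first group matched.
`re.search` tries every starting position until one works.
The match spans [2:6] → 'brbr'.
Captured: group 1 = 'br'.

'brbr'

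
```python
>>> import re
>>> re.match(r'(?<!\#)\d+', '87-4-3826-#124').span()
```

(0, 2)

The negative lookaround is zero-width — it rules out positions where the adjacent text would match, without consuming anything.
`re.match` only tries the pattern at the start of the string.
The match spans [0:2] → '87'.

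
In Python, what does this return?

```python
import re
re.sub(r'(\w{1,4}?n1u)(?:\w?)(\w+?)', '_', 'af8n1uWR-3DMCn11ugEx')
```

'_-3DMCn11ugEx'

Pattern: 1 to 4 of a word character (lazy), then the literal 'n1u' (captured); then optionally a word character (non-capturing group); then one or more of a word character (lazy) (captured).
Matches: at [0:8] → 'af8n1uWR'.
`sub` substitutes '_' at each match site.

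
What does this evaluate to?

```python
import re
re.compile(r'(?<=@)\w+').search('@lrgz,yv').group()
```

The lookaround is zero-width — it requires the adjacent text to match without consuming it, so the asserted text isn't part of the match.
Unlike `match`, `search` isn't anchored — it looks for the pattern anywhere in the string.
The match spans [1:5] → 'lrgz'.

'lrgz'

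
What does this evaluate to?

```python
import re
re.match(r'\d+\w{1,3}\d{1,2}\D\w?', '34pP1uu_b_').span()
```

(0, 7)

The pattern matches one or more of a digit, then 1 to 3 of a word character, then 1 to 2 of a digit; then a non-digit, then optionally a word character.
`re.match` only tries the pattern at the start of the string.
The match spans [0:7] → '34pP1uu'.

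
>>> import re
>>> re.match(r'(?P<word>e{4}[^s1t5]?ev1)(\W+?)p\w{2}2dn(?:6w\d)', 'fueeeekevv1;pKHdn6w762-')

The pattern matches exactly 4 of the literal 'e', then optionally any character except [s1t5], then the literal 'ev1' (captured as 'word'); then one or more of a non-word character (lazy) (captured); then the literal 'p', then exactly 2 of a word character, then the literal '2dn'; then the literal '6w', then a digit (non-capturing group).
`match` is anchored at position 0; if the pattern doesn't fit there, it returns None.
Here the pattern fails at index 0, so the call returns None.

None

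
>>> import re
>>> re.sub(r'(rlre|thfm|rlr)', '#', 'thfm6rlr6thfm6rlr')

'#6#6#6#'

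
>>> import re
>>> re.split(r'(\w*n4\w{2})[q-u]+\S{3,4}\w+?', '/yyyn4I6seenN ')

['/', 'yyyn4I6', ' ']

With a capturing group present, the delimiter's captured portion is kept in the result list.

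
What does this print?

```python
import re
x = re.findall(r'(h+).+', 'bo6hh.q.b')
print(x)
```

['hh']

This matches one or more of a literal 'h' (captured); then one or more of any character.
Scanning left to right: at [3:9] match 'hh.q.b', group 1 = 'hh'.
Because there's exactly one group, `findall` drops the full match and keeps group 1 from the one hit.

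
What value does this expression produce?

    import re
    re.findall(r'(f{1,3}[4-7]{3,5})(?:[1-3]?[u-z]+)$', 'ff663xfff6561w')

['fff656']

The pattern matches 1 to 3 of a literal 'f', then 3 to 5 of a character in [4-7] (captured); then optionally a character in [1-3], then one or more of a character in [u-z] (non-capturing group); then anchored at the end.
Walking the string: at [6:14] match 'fff6561w', group 1 = 'fff656'.
`findall` collects group 1 from the one match (1 total).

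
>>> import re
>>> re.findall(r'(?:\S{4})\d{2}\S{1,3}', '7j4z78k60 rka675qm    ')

['7j4z78k60', 'rka675qm']

Since nothing is captured, `findall` lists the 2 matched substrings directly.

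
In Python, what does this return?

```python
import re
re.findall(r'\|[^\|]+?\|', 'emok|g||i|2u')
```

['|g|', '|i|']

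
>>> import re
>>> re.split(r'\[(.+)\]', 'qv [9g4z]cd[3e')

Matches to split on: at [3:9] → '[9g4z]'.
Because the pattern has a capturing group, `split` also inserts each captured text between the pieces.

['qv ', '9g4z', 'cd[3e']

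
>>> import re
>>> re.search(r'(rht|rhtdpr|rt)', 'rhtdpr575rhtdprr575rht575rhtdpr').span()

Alternation tries branches left to right and keeps the first one that lets the overall match succeed at that position.
`re.search` scans for the first position where the pattern succeeds.
The match spans [0:3] → 'rht'.
Captured: group 1 = 'rht'.

(0, 3)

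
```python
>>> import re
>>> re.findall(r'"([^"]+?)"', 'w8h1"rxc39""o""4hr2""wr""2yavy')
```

Because there's exactly one group, `findall` drops the full match and keeps group 1 from each hit.

['rxc39', 'o', '4hr2', 'wr']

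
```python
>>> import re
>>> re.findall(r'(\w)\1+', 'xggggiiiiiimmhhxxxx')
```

['g', 'i', 'm', 'h', 'x']

`\1` has to match the exact text group 1 already captured.
Matches: at [1:5] match 'gggg', group 1 = 'g'; at [5:11] match 'iiiiii', group 1 = 'i'; at [11:13] match 'mm', group 1 = 'm'; at [13:15] match 'hh', group 1 = 'h'; at [15:19] match 'xxxx', group 1 = 'x'.
One capturing group, so `findall` returns just the captured substring from each match — 5 in all.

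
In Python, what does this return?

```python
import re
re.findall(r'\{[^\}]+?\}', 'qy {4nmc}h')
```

Walking the string: at [3:9] → '{4nmc}'.
With no groups in the pattern, `findall` gives back each whole match — 1 here.

['{4nmc}']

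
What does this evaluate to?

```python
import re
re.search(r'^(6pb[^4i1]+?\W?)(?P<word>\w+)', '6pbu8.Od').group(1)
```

'6pbu'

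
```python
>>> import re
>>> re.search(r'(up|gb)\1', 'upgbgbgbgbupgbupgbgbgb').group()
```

After group 1 captures some text, `\1` only succeeds where that same text appears again.
The match spans [2:6] → 'gbgb'.

'gbgb'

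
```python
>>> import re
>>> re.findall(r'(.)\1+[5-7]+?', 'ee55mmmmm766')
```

['e', 'm']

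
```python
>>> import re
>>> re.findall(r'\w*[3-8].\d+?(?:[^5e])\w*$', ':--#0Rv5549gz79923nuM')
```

No capturing groups, so `findall` returns the 1 full match string.

['0Rv5549gz79923nuM']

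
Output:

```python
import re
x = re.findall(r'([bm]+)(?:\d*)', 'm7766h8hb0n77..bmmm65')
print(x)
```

This matches one or more of one of [bm] (captured); then zero or more of a digit (non-capturing group).
Walking the string: at [0:5] match 'm7766', group 1 = 'm'; at [8:10] match 'b0', group 1 = 'b'; at [15:21] match 'bmmm65', group 1 = 'bmmm'.
One capturing group, so `findall` returns just the captured substring from each match — 3 in all.

['m', 'b', 'bmmm']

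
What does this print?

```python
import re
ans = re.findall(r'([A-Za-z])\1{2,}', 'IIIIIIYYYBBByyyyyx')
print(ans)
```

['I', 'Y', 'B', 'y']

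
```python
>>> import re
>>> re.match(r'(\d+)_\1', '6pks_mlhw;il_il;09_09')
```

With `match`, the pattern is implicitly anchored at the beginning.
Here position 0 doesn't satisfy it, so the call returns None.

None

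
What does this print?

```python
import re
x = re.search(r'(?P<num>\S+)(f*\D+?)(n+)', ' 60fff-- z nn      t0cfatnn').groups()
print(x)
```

('60fff--', ' z ', 'nn')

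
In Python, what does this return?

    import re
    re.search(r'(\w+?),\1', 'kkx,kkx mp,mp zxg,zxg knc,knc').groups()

('kkx',)

The match spans [0:7] → 'kkx,kkx'.
Captured: group 1 = 'kkx'.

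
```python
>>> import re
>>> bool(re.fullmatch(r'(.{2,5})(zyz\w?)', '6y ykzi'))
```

False

`fullmatch` succeeds only if the pattern covers the string from start to end.
Here the pattern can't cover the whole string, so the call returns None, and `bool(None)` is False.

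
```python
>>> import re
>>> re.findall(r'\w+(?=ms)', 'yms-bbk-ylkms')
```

The lookaround is zero-width — it requires the adjacent text to match without consuming it, so the asserted text isn't part of the match.
Scanning left to right: at [0:1] → 'y'; at [8:11] → 'ylk'.
`findall` yields the raw match text (2 of them) because the pattern has no groups.

['y', 'ylk']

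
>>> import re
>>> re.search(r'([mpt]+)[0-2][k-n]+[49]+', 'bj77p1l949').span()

(4, 10)

The match spans [4:10] → 'p1l949'.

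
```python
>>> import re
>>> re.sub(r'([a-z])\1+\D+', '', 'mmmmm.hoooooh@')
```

''

`\1` has to match the exact text group 1 already captured.
Matches: at [0:14] → 'mmmmm.hoooooh@'.
`sub` substitutes '' at each match site.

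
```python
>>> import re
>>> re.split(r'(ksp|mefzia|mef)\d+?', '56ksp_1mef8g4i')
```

['56ksp_1', 'mef', 'g4i']

The group in the pattern means `split` returns the separators' captures alongside the pieces.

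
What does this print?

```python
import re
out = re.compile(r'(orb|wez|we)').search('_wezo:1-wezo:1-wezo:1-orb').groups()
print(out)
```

The match spans [1:4] → 'wez'.
Captured: group 1 = 'wez'.

('wez',)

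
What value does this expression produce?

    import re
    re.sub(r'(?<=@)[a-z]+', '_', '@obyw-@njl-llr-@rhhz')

'@_-@_-llr-@_'

The lookaround is zero-width — it requires the adjacent text to match without consuming it, so the asserted text isn't part of the match.
Matches: at [1:5] → 'obyw'; at [7:10] → 'njl'; at [16:20] → 'rhhz'.
Every occurrence is swapped for '_'.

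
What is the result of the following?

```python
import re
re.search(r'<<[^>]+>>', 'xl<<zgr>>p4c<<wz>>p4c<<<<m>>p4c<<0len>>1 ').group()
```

The match spans [2:9] → '<<zgr>>'.

'<<zgr>>'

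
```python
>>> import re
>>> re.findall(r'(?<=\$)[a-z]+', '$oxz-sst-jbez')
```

Because the assertion is zero-width, the text it checks is not consumed and won't appear in the result.
Walking the string: at [1:4] → 'oxz'.
With no groups in the pattern, `findall` gives back each whole match — 1 here.

['oxz']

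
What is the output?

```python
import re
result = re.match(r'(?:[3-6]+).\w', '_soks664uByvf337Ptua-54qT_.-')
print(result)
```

None

Pattern: one or more of a character in [3-6] (non-capturing group); then any character, then a word character.
`re.match` only tries the pattern at the start of the string.
Here position 0 doesn't satisfy it, so the call returns None.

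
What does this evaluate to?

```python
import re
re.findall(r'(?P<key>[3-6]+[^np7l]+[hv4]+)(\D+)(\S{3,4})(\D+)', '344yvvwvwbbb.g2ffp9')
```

[('344yvvwv', 'wbbb.g', '2ff', 'p')]

`findall` packs the 4 group values into a tuple for every match.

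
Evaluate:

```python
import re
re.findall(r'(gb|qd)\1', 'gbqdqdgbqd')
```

['qd']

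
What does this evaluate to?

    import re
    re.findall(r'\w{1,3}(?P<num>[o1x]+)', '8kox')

The pattern matches 1 to 3 of a word character; then one or more of one of [o1x] (captured as 'num').
Scanning left to right: at [0:4] match '8kox', group 1 = 'x'.
Because there's exactly one group, `findall` drops the full match and keeps group 1 from the one hit.

['x']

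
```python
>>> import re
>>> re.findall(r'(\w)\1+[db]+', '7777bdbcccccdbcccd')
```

['7', 'c', 'c']

After group 1 captures some text, `\1` only succeeds where that same text appears again.
Walking the string: at [0:7] match '7777bdb', group 1 = '7'; at [7:14] match 'cccccdb', group 1 = 'c'; at [14:18] match 'cccd', group 1 = 'c'.
One capturing group, so `findall` returns just the captured substring from each match — 3 in all.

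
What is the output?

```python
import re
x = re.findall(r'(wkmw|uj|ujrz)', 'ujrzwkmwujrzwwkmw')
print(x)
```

Alternation tries branches left to right and keeps the first one that lets the overall match succeed at that position.
`findall` collects group 1 from each match (4 total).

['uj', 'wkmw', 'uj', 'wkmw']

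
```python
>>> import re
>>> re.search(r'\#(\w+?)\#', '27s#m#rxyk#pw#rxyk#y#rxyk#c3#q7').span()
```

Unlike `match`, `search` isn't anchored — it looks for the pattern anywhere in the string.
The match spans [3:6] → '#m#'.
Captured: group 1 = 'm'.

(3, 6)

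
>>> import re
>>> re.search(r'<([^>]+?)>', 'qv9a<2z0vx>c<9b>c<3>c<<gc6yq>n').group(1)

'2z0vx'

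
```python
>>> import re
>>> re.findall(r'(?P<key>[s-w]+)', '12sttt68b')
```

The pattern matches one or more of a character in [s-w] (captured as 'key').
One capturing group, so `findall` returns just the captured substring from the one match — 1 in all.

['sttt']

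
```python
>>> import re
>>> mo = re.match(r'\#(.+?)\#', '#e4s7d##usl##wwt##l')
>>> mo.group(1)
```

'e4s7d'

`re.match` won't scan ahead — the pattern has to work from the very first character.
The match spans [0:7] → '#e4s7d#'.
Captured: group 1 = 'e4s7d'.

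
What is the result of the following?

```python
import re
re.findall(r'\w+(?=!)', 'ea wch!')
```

The lookaround is zero-width — it requires the adjacent text to match without consuming it, so the asserted text isn't part of the match.
Scanning left to right: at [3:6] → 'wch'.
Since nothing is captured, `findall` lists the 1 matched substring directly.

['wch']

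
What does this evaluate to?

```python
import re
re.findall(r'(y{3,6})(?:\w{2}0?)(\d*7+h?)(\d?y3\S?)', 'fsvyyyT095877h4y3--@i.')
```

[('yyy', '95877h', '4y3-')]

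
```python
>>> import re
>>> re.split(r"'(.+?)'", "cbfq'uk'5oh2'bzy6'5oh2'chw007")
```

['cbfq', 'uk', '5oh2', 'bzy6', "5oh2'chw007"]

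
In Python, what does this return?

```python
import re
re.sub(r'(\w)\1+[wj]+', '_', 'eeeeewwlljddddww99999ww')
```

'____'

`\1` has to match the exact text group 1 already captured.
Each match is replaced by '_'.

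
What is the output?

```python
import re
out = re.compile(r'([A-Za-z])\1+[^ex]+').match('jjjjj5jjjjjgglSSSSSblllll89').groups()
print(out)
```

`\1` has to match the exact text group 1 already captured.
`re.match` won't scan ahead — the pattern has to work from the very first character.
The match spans [0:27] → 'jjjjj5jjjjjgglSSSSSblllll89'.
Captured: group 1 = 'j'.

('j',)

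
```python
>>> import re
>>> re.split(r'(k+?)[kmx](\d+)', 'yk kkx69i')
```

Pattern: one or more of a literal 'k' (lazy) (captured); then one of [kmx]; then one or more of a digit (captured).
With a capturing group present, the delimiter's captured portion is kept in the result list.

['yk ', 'kk', '69', 'i']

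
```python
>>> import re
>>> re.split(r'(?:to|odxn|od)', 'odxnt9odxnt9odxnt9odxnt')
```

The regex engine tests alternatives in the order written; an earlier branch that matches wins even if a later one would match more.
Matches to split on: at [0:4] → 'odxn'; at [6:10] → 'odxn'; at [12:16] → 'odxn'; at [18:22] → 'odxn'.
The string is cut at each match, leaving 5 pieces.

['', 't9', 't9', 't9', 't']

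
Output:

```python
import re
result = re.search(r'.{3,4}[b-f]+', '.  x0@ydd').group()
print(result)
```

Pattern: 3 to 4 of any character; then one or more of a character in [b-f].
`re.search` tries every starting position until one works.
The match spans [3:9] → 'x0@ydd'.

x0@ydd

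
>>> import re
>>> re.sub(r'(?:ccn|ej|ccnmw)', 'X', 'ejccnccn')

'XXX'

Matches: at [0:2] → 'ej'; at [2:5] → 'ccn'; at [5:8] → 'ccn'.
Every occurrence is swapped for 'X'.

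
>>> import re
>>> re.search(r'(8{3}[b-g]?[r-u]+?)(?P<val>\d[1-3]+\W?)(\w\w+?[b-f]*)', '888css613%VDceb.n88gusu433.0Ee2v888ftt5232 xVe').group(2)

The match spans [0:15] → '888css613%VDceb'.
Captured: group 1 = '888css', group 2 = '613%', group 3 = 'VDceb'.

'613%'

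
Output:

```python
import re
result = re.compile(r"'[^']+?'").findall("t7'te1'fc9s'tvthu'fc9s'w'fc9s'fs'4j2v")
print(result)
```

["'te1'", "'tvthu'", "'w'", "'fs'"]

Scanning left to right: at [2:7] → "'te1'"; at [11:18] → "'tvthu'"; at [22:25] → "'w'"; at [29:33] → "'fs'".
Since nothing is captured, `findall` lists the 4 matched substrings directly.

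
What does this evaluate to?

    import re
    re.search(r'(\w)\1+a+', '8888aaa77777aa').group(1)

'8'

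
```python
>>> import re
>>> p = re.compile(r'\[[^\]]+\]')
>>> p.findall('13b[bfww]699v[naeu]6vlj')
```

Walking the string: at [3:9] → '[bfww]'; at [13:19] → '[naeu]'.
No capturing groups, so `findall` returns the 2 full match strings.

['[bfww]', '[naeu]']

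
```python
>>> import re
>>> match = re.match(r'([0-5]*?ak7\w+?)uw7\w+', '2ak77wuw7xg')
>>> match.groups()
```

('2ak77w',)

The match spans [0:11] → '2ak77wuw7xg'.
Captured: group 1 = '2ak77w'.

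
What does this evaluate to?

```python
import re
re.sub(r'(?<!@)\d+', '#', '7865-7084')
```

'#-#'

`(?!…)`/`(?<!…)` only lets a position through if the neighbouring text does NOT match; no characters are consumed.
Matches: at [0:4] → '7865'; at [5:9] → '7084'.
Each match is replaced by '#'.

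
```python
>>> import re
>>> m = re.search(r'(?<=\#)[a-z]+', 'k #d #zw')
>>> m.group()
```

The positive lookaround only admits positions where the adjacent text matches; those characters stay outside the span.
`re.search` tries every starting position until one works.
The match spans [3:4] → 'd'.

'd'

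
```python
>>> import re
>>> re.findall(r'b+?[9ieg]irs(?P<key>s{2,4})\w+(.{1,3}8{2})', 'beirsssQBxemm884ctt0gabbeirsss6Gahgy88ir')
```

[('ss', 'y88')]

Pattern: one or more of the literal 'b' (lazy), then one of [9ieg], then the literal 'irs'; then 2 to 4 of a literal 's' (captured as 'key'); then one or more of a word character; then 1 to 3 of any character, then exactly 2 of a literal '8' (captured).
Walking the string: at [0:38] match 'beirsssQBxemm884ctt0gabbeirsss6Gahgy88', groups = ('ss', 'y88').
`findall` packs the 2 group values into a tuple for every match.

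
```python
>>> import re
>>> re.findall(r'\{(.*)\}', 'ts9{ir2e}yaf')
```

Because there's exactly one group, `findall` drops the full match and keeps group 1 from the one hit.

['ir2e']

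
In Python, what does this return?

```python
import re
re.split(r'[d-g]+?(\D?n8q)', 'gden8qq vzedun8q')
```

['', 'en8q', 'q vz', 'un8q', '']

Pattern: one or more of a character in [d-g] (lazy); then optionally a non-digit, then the literal 'n8q' (captured).
Lazy quantifiers expand one character at a time until the remainder of the pattern can match.
Matches to split on: at [0:6] → 'gden8q'; at [10:16] → 'edun8q'.
Because the pattern has a capturing group, `split` also inserts each captured text between the pieces.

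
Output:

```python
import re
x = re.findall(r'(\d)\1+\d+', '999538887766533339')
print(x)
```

A backreference is literal: `\1` must see the identical characters the first group matched.
Scanning left to right: at [0:18] match '999538887766533339', group 1 = '9'.
Because there's exactly one group, `findall` drops the full match and keeps group 1 from the one hit.

['9']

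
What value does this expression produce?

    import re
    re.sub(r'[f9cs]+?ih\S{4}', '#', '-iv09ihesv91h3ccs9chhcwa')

Pattern: one or more of one of [f9cs] (lazy); then the literal 'ih', then exactly 4 of a non-whitespace character.
Matches: at [4:11] → '9ihesv9'.
Each match is replaced by '#'.

'-iv0#1h3ccs9chhcwa'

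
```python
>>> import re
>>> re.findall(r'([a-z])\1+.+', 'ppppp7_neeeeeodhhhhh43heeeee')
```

['p']

A backreference is literal: `\1` must see the identical characters the first group matched.
One capturing group, so `findall` returns just the captured substring from the one match — 1 in all.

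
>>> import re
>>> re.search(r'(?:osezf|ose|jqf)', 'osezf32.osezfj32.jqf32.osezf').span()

(0, 5)

`|` is ordered: at each position the engine commits to the first alternative that works.
`re.search` scans for the first position where the pattern succeeds.
The match spans [0:5] → 'osezf'.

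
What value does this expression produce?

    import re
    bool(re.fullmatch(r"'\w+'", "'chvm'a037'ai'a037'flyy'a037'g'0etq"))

For `fullmatch`, every character of the input must be accounted for by the pattern.
Here there's no way to consume every character, so the call returns None, and `bool(None)` is False.

False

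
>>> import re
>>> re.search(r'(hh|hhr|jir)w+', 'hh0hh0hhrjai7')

`re.search` tries every starting position until one works.
Here nothing in the string fits, so the call returns None.

None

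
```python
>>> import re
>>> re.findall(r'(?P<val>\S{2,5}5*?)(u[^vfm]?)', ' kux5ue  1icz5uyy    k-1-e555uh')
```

[('kux5', 'ue'), ('1icz5', 'uy'), ('k-1-e555', 'uh')]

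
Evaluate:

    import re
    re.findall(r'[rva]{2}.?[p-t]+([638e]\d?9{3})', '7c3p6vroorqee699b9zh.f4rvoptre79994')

The pattern matches exactly 2 of one of [rva], then optionally any character, then one or more of a character in [p-t]; then one of [638e], then optionally a digit, then exactly 3 of the literal '9' (captured).
`findall` collects group 1 from the one match (1 total).

['e7999']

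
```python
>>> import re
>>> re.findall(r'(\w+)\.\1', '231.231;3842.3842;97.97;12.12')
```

['231', '3842', '97', '12']

A backreference is literal: `\1` must see the identical characters the first group matched.
Scanning left to right: at [0:7] match '231.231', group 1 = '231'; at [8:17] match '3842.3842', group 1 = '3842'; at [18:23] match '97.97', group 1 = '97'; at [24:29] match '12.12', group 1 = '12'.
Because there's exactly one group, `findall` drops the full match and keeps group 1 from each hit.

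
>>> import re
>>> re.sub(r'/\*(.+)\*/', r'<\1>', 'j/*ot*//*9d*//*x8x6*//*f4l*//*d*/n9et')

'j<ot*//*9d*//*x8x6*//*f4l*//*d>n9et'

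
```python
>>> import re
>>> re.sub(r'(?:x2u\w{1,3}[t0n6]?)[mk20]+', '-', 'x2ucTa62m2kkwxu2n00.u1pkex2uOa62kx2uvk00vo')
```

'-wxu2n00.u1pke--vo'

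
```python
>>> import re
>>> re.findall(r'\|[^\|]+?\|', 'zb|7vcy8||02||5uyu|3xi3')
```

Walking the string: at [2:9] → '|7vcy8|'; at [9:13] → '|02|'; at [13:19] → '|5uyu|'.
No capturing groups, so `findall` returns the 3 full match strings.

['|7vcy8|', '|02|', '|5uyu|']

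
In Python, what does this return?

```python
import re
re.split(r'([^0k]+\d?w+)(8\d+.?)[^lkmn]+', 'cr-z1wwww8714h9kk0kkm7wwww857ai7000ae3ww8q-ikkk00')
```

['', 'cr-z1wwww', '8714h', 'kk0kk', 'm7wwww', '857a', 'kkk00']

This matches one or more of any character except [0k], then optionally a digit, then one or more of a literal 'w' (captured); then the literal '8', then one or more of a digit, then optionally any character (captured); then one or more of any character except [lkmn].
Matches to split on: at [0:15] → 'cr-z1wwww8714h9'; at [20:44] → 'm7wwww857ai7000ae3ww8q-i'.
With a capturing group present, the delimiter's captured portion is kept in the result list.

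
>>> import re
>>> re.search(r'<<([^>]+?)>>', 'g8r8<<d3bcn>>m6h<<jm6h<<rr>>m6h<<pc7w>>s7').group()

`re.search` tries every starting position until one works.
The match spans [4:13] → '<<d3bcn>>'.
Captured: group 1 = 'd3bcn'.

'<<d3bcn>>'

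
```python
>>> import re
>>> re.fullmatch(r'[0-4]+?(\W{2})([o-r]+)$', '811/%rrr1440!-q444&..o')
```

Pattern: one or more of a character in [0-4] (lazy); then exactly 2 of a non-word character (captured); then one or more of a character in [o-r] (captured); then anchored at the end.
`re.fullmatch` requires the pattern to consume the entire string.
Here the pattern can't cover the whole string, so the call returns None.

None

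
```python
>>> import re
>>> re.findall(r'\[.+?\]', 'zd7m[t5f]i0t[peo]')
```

['[t5f]', '[peo]']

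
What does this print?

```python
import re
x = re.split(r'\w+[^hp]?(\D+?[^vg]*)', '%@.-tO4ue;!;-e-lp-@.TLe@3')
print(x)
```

The pattern matches one or more of a word character, then optionally any character except [hp]; then one or more of a non-digit (lazy), then zero or more of any character except [vg] (captured).
Matches to split on: at [4:25] → 'tO4ue;!;-e-lp-@.TLe@3'.
Because the pattern has a capturing group, `split` also inserts each captured text between the pieces.

['%@.-', '!;-e-lp-@.TLe@3', '']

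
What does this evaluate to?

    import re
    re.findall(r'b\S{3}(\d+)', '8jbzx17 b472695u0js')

['7', '695']

This matches a literal 'b', then exactly 3 of a non-whitespace character; then one or more of a digit (captured).
Walking the string: at [2:7] match 'bzx17', group 1 = '7'; at [8:15] match 'b472695', group 1 = '695'.
`findall` collects group 1 from each match (2 total).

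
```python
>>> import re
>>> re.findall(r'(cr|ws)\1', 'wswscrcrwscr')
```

['ws', 'cr']

After group 1 captures some text, `\1` only succeeds where that same text appears again.
One capturing group, so `findall` returns just the captured substring from each match — 2 in all.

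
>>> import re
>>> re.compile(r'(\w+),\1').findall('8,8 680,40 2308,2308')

['8', '2308']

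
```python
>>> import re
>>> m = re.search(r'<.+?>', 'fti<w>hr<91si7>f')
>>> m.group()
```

A `+?`/`*?`/`{m,n}?` starts at its minimum and grows only as far as needed for what follows to match.
Unlike `match`, `search` isn't anchored — it looks for the pattern anywhere in the string.
The match spans [3:6] → '<w>'.

'<w>'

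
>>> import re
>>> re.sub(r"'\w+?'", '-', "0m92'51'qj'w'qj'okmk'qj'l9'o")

Matches: at [4:8] → "'51'"; at [10:13] → "'w'"; at [15:21] → "'okmk'"; at [23:27] → "'l9'".
Each match is replaced by '-'.

'0m92-qj-qj-qj-o'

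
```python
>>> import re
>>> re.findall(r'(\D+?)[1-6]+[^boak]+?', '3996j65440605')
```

With a single group, `findall` returns only what that group captured — 1 item.

['j']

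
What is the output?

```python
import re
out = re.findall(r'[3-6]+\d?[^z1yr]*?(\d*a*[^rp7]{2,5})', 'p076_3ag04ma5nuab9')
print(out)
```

This matches one or more of a character in [3-6], then optionally a digit, then zero or more of any character except [z1yr] (lazy); then zero or more of a digit, then zero or more of the literal 'a', then 2 to 5 of any character except [rp7] (captured).
Lazy quantifiers expand one character at a time until the remainder of the pattern can match.
Matches: at [3:9] match '6_3ag0', group 1 = '_3ag0'; at [9:15] match '4ma5nu', group 1 = 'ma5nu'.
With a single group, `findall` returns only what that group captured — 2 items.

['_3ag0', 'ma5nu']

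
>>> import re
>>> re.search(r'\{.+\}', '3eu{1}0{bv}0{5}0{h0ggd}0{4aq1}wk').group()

'{1}0{bv}0{5}0{h0ggd}0{4aq1}'

The match spans [3:30] → '{1}0{bv}0{5}0{h0ggd}0{4aq1}'.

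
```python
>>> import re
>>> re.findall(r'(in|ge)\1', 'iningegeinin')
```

['in', 'ge', 'in']

The backreference `\1` re-matches whatever the first group consumed, character for character.
One capturing group, so `findall` returns just the captured substring from each match — 3 in all.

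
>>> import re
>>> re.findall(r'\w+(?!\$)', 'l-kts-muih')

Because the assertion is negative and zero-width, positions next to the forbidden text are skipped.
Scanning left to right: at [0:1] → 'l'; at [2:5] → 'kts'; at [6:10] → 'muih'.
Since nothing is captured, `findall` lists the 3 matched substrings directly.

['l', 'kts', 'muih']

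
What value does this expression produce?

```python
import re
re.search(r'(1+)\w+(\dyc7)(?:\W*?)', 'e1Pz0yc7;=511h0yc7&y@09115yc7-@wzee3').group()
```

Pattern: one or more of a literal '1' (captured); then one or more of a word character; then a digit, then the literal 'yc7' (captured); then zero or more of a non-word character (lazy) (non-capturing group).
`re.search` tries every starting position until one works.
The match spans [1:8] → '1Pz0yc7'.
Captured: group 1 = '1', group 2 = '0yc7'.

'1Pz0yc7'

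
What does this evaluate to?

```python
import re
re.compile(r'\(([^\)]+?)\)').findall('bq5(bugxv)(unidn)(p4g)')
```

['bugxv', 'unidn', 'p4g']

With a single group, `findall` returns only what that group captured — 3 items.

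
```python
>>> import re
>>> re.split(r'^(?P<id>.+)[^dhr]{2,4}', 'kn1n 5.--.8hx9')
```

['', 'kn1n 5.--.8h', '']

With a capturing group present, the delimiter's captured portion is kept in the result list.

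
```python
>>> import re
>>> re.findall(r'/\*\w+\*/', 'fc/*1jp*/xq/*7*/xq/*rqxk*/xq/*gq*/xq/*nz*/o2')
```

Scanning left to right: at [2:9] → '/*1jp*/'; at [11:16] → '/*7*/'; at [18:26] → '/*rqxk*/'; at [28:34] → '/*gq*/'; at [36:42] → '/*nz*/'.
No capturing groups, so `findall` returns the 5 full match strings.

['/*1jp*/', '/*7*/', '/*rqxk*/', '/*gq*/', '/*nz*/']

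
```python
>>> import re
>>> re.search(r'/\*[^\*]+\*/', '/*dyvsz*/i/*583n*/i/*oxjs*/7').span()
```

(0, 9)

`re.search` scans for the first position where the pattern succeeds.
The match spans [0:9] → '/*dyvsz*/'.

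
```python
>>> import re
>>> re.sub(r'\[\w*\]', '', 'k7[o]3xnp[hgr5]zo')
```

Each match is replaced by ''.

'k73xnpzo'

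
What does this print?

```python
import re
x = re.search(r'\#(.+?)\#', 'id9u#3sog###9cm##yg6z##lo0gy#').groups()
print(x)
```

Because the quantifier is non-greedy, it stops expanding at the earliest point where the rest of the pattern can succeed.
`search` walks the string left to right and returns the first match it finds.
The match spans [4:10] → '#3sog#'.
Captured: group 1 = '3sog'.

('3sog',)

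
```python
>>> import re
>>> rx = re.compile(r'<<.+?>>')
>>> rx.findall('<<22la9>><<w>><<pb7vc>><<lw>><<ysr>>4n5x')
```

No capturing groups, so `findall` returns the 5 full match strings.

['<<22la9>>', '<<w>>', '<<pb7vc>>', '<<lw>>', '<<ysr>>']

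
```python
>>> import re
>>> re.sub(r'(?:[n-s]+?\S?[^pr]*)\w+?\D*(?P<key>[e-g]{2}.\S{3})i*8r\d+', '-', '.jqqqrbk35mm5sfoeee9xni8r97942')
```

'.j-'

This matches one or more of a character in [n-s] (lazy), then optionally a non-whitespace character, then zero or more of any character except [pr] (non-capturing group); then one or more of a word character (lazy), then zero or more of a non-digit; then exactly 2 of a character in [e-g], then any character, then exactly 3 of a non-whitespace character (captured as 'key'); then zero or more of the literal 'i', then the literal '8r'; then one or more of a digit.
Matches: at [2:30] → 'qqqrbk35mm5sfoeee9xni8r97942'.
`sub` substitutes '-' at each match site.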